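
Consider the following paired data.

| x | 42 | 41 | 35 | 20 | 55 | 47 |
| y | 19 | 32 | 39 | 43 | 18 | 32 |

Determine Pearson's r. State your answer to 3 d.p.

n = 6, Σx = 240, Σy = 183, Σx² = 10304, Σy² = 6103, Σxy = 6829
nΣxy − ΣxΣy = 40974 − 43920 = -2946
nΣx² − (Σx)² = 61824 − 57600 = 4224; nΣy² − (Σy)² = 36618 − 33489 = 3129
r = -2946 / √(4224 × 3129) = -2946 / 3635.5049 ≈ -0.810

-0.810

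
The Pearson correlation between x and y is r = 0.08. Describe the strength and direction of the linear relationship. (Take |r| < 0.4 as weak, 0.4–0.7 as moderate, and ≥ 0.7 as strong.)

r = 0.08 > 0 so the relationship is positive.
|r| = 0.08, which falls in the weak range.

weak positive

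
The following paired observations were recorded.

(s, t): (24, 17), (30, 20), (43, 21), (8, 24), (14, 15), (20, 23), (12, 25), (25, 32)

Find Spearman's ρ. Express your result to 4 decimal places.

Rank s: 5, 7, 8, 1, 3, 4, 2, 6
Rank t: 2, 3, 4, 6, 1, 5, 7, 8
d = rank(s) − rank(t): 3, 4, 4, -5, 2, -1, -5, -2; Σd² = 100
ρ = 1 − 6Σd² / [n(n²−1)] = 1 − 6×100 / (8×63) = 1 − 600/504 ≈ -0.1905

-0.1905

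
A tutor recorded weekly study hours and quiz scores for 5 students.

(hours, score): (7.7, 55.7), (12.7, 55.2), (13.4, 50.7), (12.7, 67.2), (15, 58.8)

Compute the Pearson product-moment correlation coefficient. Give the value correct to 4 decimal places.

0.1082

n = 5, Σx = 61.5, Σy = 287.6, Σx² = 786.43, Σy² = 16693.3, Σxy = 3544.75
nΣxy − ΣxΣy = 17723.75 − 17687.4 = 36.35
nΣx² − (Σx)² = 3932.15 − 3782.25 = 149.9; nΣy² − (Σy)² = 83466.5 − 82713.76 = 752.74
r = 36.35 / √(149.9 × 752.74) = 36.35 / 335.9103 ≈ 0.1082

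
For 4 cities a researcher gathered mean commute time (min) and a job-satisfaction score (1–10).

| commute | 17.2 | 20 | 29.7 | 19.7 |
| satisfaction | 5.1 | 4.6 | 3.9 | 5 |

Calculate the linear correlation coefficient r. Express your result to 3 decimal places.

-0.959

n = 4, Σx = 86.6, Σy = 18.6, Σx² = 1966.02, Σy² = 87.38, Σxy = 394.05
nΣxy − ΣxΣy = 1576.2 − 1610.76 = -34.56
nΣx² − (Σx)² = 7864.08 − 7499.56 = 364.52; nΣy² − (Σy)² = 349.52 − 345.96 = 3.56
r = -34.56 / √(364.52 × 3.56) = -34.56 / 36.0235 ≈ -0.959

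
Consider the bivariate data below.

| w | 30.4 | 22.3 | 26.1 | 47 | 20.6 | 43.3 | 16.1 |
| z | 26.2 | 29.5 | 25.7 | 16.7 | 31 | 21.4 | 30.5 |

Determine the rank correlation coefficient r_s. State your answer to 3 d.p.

-0.929

Rank w: 5, 3, 4, 7, 2, 6, 1
Rank z: 4, 5, 3, 1, 7, 2, 6
d = rank(w) − rank(z): 1, -2, 1, 6, -5, 4, -5; Σd² = 108
ρ = 1 − 6Σd² / [n(n²−1)] = 1 − 6×108 / (7×48) = 1 − 648/336 ≈ -0.929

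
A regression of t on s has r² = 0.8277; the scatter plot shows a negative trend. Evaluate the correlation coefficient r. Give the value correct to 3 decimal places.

-0.910

|r| = √0.8277 = 0.910
The association is negative, so r = −0.910.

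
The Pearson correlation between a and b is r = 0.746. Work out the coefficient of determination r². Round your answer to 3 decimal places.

0.557

r² = (0.746)² = 0.557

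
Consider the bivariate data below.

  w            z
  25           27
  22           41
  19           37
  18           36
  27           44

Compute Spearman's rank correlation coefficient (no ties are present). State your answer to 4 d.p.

0.4000

Rank w: 4, 3, 2, 1, 5
Rank z: 1, 4, 3, 2, 5
d = rank(w) − rank(z): 3, -1, -1, -1, 0; Σd² = 12
ρ = 1 − 6Σd² / [n(n²−1)] = 1 − 6×12 / (5×24) = 1 − 72/120 ≈ 0.4000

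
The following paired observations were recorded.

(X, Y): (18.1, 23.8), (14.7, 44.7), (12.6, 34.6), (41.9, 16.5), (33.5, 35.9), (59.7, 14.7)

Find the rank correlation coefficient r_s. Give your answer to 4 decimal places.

Rank X: 3, 2, 1, 5, 4, 6
Rank Y: 3, 6, 4, 2, 5, 1
d = rank(X) − rank(Y): 0, -4, -3, 3, -1, 5; Σd² = 60
ρ = 1 − 6Σd² / [n(n²−1)] = 1 − 6×60 / (6×35) = 1 − 360/210 ≈ -0.7143

-0.7143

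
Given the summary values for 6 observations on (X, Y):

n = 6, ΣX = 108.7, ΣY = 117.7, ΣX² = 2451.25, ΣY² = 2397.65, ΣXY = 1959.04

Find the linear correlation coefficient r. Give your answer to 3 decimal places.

-0.838

r = (nΣXY − ΣXΣY) / √[(nΣX² − (ΣX)²)(nΣY² − (ΣY)²)]
Numerator: 6×1959.04 − 108.7×117.7 = -1039.75
Denominator: √[(14707.5 − 11815.69)(14385.9 − 13853.29)] = √[2891.81 × 532.61] = 1241.0507
r = -1039.75 / 1241.0507 ≈ -0.838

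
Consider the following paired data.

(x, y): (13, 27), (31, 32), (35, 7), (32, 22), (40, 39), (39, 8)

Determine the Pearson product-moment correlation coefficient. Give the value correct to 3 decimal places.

n = 6, Σx = 190, Σy = 135, Σx² = 6500, Σy² = 3871, Σxy = 4164
nΣxy − ΣxΣy = 24984 − 25650 = -666
nΣx² − (Σx)² = 39000 − 36100 = 2900; nΣy² − (Σy)² = 23226 − 18225 = 5001
r = -666 / √(2900 × 5001) = -666 / 3808.2673 ≈ -0.175

-0.175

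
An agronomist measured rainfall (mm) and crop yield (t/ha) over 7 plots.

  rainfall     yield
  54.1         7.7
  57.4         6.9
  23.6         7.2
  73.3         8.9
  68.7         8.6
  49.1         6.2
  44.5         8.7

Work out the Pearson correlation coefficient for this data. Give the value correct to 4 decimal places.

0.4612

n = 7, Σx = 370.7, Σy = 54.2, Σx² = 21262.17, Σy² = 426.04, Σxy = 2917.31
nΣxy − ΣxΣy = 20421.17 − 20091.94 = 329.23
nΣx² − (Σx)² = 148835.19 − 137418.49 = 11416.7; nΣy² − (Σy)² = 2982.28 − 2937.64 = 44.64
r = 329.23 / √(11416.7 × 44.64) = 329.23 / 713.8918 ≈ 0.4612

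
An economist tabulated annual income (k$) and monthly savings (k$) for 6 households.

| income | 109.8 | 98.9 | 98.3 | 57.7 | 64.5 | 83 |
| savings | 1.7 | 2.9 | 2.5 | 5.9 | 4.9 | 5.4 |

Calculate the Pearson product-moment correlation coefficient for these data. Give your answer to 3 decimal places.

n = 6, Σx = 512.2, Σy = 23.3, Σx² = 45878.68, Σy² = 105.53, Σxy = 1823.9
nΣxy − ΣxΣy = 10943.4 − 11934.26 = -990.86
nΣx² − (Σx)² = 275272.08 − 262348.84 = 12923.24; nΣy² − (Σy)² = 633.18 − 542.89 = 90.29
r = -990.86 / √(12923.24 × 90.29) = -990.86 / 1080.2034 ≈ -0.917

-0.917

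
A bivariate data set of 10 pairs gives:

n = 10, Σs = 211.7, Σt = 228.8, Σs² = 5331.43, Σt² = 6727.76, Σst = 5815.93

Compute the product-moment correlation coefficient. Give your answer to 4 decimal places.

0.8632

r = (nΣst − ΣsΣt) / √[(nΣs² − (Σs)²)(nΣt² − (Σt)²)]
Numerator: 10×5815.93 − 211.7×228.8 = 9722.34
Denominator: √[(53314.3 − 44816.89)(67277.6 − 52349.44)] = √[8497.41 × 14928.16] = 11262.8014
r = 9722.34 / 11262.8014 ≈ 0.8632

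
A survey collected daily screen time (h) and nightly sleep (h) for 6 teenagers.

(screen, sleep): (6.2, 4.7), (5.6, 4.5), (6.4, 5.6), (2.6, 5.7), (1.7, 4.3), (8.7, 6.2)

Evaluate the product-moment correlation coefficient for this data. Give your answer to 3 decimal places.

0.505

n = 6, Σx = 31.2, Σy = 31, Σx² = 196.1, Σy² = 163.12, Σxy = 166.25
nΣxy − ΣxΣy = 997.5 − 967.2 = 30.3
nΣx² − (Σx)² = 1176.6 − 973.44 = 203.16; nΣy² − (Σy)² = 978.72 − 961 = 17.72
r = 30.3 / √(203.16 × 17.72) = 30.3 / 60.0000 ≈ 0.505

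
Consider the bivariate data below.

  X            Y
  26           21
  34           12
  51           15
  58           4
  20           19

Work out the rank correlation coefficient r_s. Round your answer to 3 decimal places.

Rank X: 2, 3, 4, 5, 1
Rank Y: 5, 2, 3, 1, 4
d = rank(X) − rank(Y): -3, 1, 1, 4, -3; Σd² = 36
ρ = 1 − 6Σd² / [n(n²−1)] = 1 − 6×36 / (5×24) = 1 − 216/120 ≈ -0.800

-0.800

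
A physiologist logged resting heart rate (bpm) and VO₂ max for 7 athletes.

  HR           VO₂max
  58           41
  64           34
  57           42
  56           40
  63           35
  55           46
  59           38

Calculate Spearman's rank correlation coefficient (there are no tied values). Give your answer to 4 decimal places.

-0.8929

Rank HR: 4, 7, 3, 2, 6, 1, 5
Rank VO₂max: 5, 1, 6, 4, 2, 7, 3
d = rank(HR) − rank(VO₂max): -1, 6, -3, -2, 4, -6, 2; Σd² = 106
ρ = 1 − 6Σd² / [n(n²−1)] = 1 − 6×106 / (7×48) = 1 − 636/336 ≈ -0.8929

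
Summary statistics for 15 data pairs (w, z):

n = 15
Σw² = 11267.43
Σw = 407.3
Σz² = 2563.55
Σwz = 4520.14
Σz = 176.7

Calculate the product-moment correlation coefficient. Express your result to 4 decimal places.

r = (nΣwz − ΣwΣz) / √[(nΣw² − (Σw)²)(nΣz² − (Σz)²)]
Numerator: 15×4520.14 − 407.3×176.7 = -4167.81
Denominator: √[(169011.45 − 165893.29)(38453.25 − 31222.89)] = √[3118.16 × 7230.36] = 4748.2017
r = -4167.81 / 4748.2017 ≈ -0.8778

-0.8778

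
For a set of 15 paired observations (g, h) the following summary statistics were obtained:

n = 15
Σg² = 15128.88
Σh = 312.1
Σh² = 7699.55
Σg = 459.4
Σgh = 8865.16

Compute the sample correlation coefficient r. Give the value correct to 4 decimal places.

r = (nΣgh − ΣgΣh) / √[(nΣg² − (Σg)²)(nΣh² − (Σh)²)]
Numerator: 15×8865.16 − 459.4×312.1 = -10401.34
Denominator: √[(226933.2 − 211048.36)(115493.25 − 97406.41)] = √[15884.84 × 18086.84] = 16950.1197
r = -10401.34 / 16950.1197 ≈ -0.6136

-0.6136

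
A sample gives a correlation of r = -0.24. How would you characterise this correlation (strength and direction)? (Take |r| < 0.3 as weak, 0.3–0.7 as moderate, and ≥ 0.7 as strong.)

weak negative

r = -0.24 < 0 so the relationship is negative.
|r| = 0.24, which falls in the weak range.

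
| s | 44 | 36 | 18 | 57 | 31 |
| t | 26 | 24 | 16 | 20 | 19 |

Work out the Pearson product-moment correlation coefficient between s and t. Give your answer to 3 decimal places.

n = 5, Σs = 186, Σt = 105, Σs² = 7766, Σt² = 2269, Σst = 4025
nΣst − ΣsΣt = 20125 − 19530 = 595
nΣs² − (Σs)² = 38830 − 34596 = 4234; nΣt² − (Σt)² = 11345 − 11025 = 320
r = 595 / √(4234 × 320) = 595 / 1163.9931 ≈ 0.511

0.511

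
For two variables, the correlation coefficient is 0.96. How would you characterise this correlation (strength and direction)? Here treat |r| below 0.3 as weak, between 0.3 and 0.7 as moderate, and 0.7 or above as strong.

strong positive

r = 0.96 > 0 so the relationship is positive.
|r| = 0.96, which falls in the strong range.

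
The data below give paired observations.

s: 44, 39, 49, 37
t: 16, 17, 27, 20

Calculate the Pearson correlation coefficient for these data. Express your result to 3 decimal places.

0.624

n = 4, Σs = 169, Σt = 80, Σs² = 7227, Σt² = 1674, Σst = 3430
nΣst − ΣsΣt = 13720 − 13520 = 200
nΣs² − (Σs)² = 28908 − 28561 = 347; nΣt² − (Σt)² = 6696 − 6400 = 296
r = 200 / √(347 × 296) = 200 / 320.4871 ≈ 0.624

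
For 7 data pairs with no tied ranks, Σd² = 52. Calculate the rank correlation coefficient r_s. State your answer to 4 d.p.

0.0714

ρ = 1 − 6Σd² / [n(n²−1)] = 1 − 6×52 / (7×48)
  = 1 − 312/336 = 1 − 0.92857 ≈ 0.0714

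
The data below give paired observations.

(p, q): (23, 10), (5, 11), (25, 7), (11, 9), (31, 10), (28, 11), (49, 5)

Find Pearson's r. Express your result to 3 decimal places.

-0.659

n = 7, Σp = 172, Σq = 63, Σp² = 5446, Σq² = 597, Σpq = 1422
nΣpq − ΣpΣq = 9954 − 10836 = -882
nΣp² − (Σp)² = 38122 − 29584 = 8538; nΣq² − (Σq)² = 4179 − 3969 = 210
r = -882 / √(8538 × 210) = -882 / 1339.0220 ≈ -0.659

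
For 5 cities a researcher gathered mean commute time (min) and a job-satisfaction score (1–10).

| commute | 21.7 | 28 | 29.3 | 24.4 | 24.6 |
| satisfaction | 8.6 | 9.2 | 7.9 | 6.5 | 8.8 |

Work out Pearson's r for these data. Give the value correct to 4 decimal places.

0.0906

n = 5, Σx = 128, Σy = 41, Σx² = 3313.9, Σy² = 340.7, Σxy = 1050.77
nΣxy − ΣxΣy = 5253.85 − 5248 = 5.85
nΣx² − (Σx)² = 16569.5 − 16384 = 185.5; nΣy² − (Σy)² = 1703.5 − 1681 = 22.5
r = 5.85 / √(185.5 × 22.5) = 5.85 / 64.6046 ≈ 0.0906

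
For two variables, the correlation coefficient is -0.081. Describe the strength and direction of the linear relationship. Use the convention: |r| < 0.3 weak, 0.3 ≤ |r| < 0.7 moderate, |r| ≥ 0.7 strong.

weak negative

r = -0.081 < 0 so the relationship is negative.
|r| = 0.081, which falls in the weak range.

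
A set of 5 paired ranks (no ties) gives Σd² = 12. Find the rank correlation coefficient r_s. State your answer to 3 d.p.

0.400

ρ = 1 − 6Σd² / [n(n²−1)] = 1 − 6×12 / (5×24)
  = 1 − 72/120 = 1 − 0.6000 ≈ 0.400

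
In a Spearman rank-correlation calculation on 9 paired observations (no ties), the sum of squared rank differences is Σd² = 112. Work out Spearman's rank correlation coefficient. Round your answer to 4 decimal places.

0.0667

ρ = 1 − 6Σd² / [n(n²−1)] = 1 − 6×112 / (9×80)
  = 1 − 672/720 = 1 − 0.93333 ≈ 0.0667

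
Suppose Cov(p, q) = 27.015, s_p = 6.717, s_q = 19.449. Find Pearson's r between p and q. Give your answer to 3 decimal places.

0.207

r = Cov(p,q) / (s_p · s_q) = 27.015 / (6.717 × 19.449)
  = 27.015 / 130.6389 ≈ 0.207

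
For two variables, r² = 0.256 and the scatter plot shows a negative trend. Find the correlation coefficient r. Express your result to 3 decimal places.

-0.506

|r| = √0.256 = 0.506
The association is negative, so r = −0.506.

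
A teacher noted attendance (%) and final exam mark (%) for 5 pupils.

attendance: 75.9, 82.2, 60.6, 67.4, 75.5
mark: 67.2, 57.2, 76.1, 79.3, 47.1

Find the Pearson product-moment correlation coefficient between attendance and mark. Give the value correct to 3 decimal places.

n = 5, Σx = 361.6, Σy = 326.9, Σx² = 26433.02, Σy² = 22085.79, Σxy = 23314.85
nΣxy − ΣxΣy = 116574.25 − 118207.04 = -1632.79
nΣx² − (Σx)² = 132165.1 − 130754.56 = 1410.54; nΣy² − (Σy)² = 110428.95 − 106863.61 = 3565.34
r = -1632.79 / √(1410.54 × 3565.34) = -1632.79 / 2242.5554 ≈ -0.728

-0.728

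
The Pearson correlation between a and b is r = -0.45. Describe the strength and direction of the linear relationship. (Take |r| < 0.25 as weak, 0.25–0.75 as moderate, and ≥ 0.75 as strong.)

r = -0.45 < 0 so the relationship is negative.
|r| = 0.45, which falls in the moderate range.

moderate negative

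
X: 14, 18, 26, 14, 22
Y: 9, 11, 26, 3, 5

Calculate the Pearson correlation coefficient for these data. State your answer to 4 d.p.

0.7233

n = 5, ΣX = 94, ΣY = 54, ΣX² = 1876, ΣY² = 912, ΣXY = 1152
nΣXY − ΣXΣY = 5760 − 5076 = 684
nΣX² − (ΣX)² = 9380 − 8836 = 544; nΣY² − (ΣY)² = 4560 − 2916 = 1644
r = 684 / √(544 × 1644) = 684 / 945.6934 ≈ 0.7233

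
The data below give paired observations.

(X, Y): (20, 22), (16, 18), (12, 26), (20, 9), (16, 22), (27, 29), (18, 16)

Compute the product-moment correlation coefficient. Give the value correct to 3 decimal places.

0.140

n = 7, ΣX = 129, ΣY = 142, ΣX² = 2509, ΣY² = 3146, ΣXY = 2643
nΣXY − ΣXΣY = 18501 − 18318 = 183
nΣX² − (ΣX)² = 17563 − 16641 = 922; nΣY² − (ΣY)² = 22022 − 20164 = 1858
r = 183 / √(922 × 1858) = 183 / 1308.8453 ≈ 0.140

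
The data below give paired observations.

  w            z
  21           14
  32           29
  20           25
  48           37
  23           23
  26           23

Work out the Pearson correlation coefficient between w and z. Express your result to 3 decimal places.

n = 6, Σw = 170, Σz = 151, Σw² = 5374, Σz² = 4089, Σwz = 4625
nΣwz − ΣwΣz = 27750 − 25670 = 2080
nΣw² − (Σw)² = 32244 − 28900 = 3344; nΣz² − (Σz)² = 24534 − 22801 = 1733
r = 2080 / √(3344 × 1733) = 2080 / 2407.3122 ≈ 0.864

0.864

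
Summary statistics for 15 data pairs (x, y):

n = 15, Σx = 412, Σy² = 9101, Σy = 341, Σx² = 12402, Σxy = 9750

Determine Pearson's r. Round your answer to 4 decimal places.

0.3172

r = (nΣxy − ΣxΣy) / √[(nΣx² − (Σx)²)(nΣy² − (Σy)²)]
Numerator: 15×9750 − 412×341 = 5758
Denominator: √[(186030 − 169744)(136515 − 116281)] = √[16286 × 20234] = 18152.9866
r = 5758 / 18152.9866 ≈ 0.3172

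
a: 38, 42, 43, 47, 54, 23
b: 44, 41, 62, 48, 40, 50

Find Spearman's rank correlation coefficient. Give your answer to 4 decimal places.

Rank a: 2, 3, 4, 5, 6, 1
Rank b: 3, 2, 6, 4, 1, 5
d = rank(a) − rank(b): -1, 1, -2, 1, 5, -4; Σd² = 48
ρ = 1 − 6Σd² / [n(n²−1)] = 1 − 6×48 / (6×35) = 1 − 288/210 ≈ -0.3714

-0.3714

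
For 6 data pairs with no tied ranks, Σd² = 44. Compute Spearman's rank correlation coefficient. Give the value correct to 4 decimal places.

-0.2571

ρ = 1 − 6Σd² / [n(n²−1)] = 1 − 6×44 / (6×35)
  = 1 − 264/210 = 1 − 1.25714 ≈ -0.2571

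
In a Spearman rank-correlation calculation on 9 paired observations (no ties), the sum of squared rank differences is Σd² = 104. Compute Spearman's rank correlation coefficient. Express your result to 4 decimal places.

0.1333

ρ = 1 − 6Σd² / [n(n²−1)] = 1 − 6×104 / (9×80)
  = 1 − 624/720 = 1 − 0.86667 ≈ 0.1333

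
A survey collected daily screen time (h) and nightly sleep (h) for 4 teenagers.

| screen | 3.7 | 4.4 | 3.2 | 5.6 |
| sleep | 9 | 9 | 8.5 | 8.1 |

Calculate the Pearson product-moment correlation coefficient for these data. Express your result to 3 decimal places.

-0.533

n = 4, Σx = 16.9, Σy = 34.6, Σx² = 74.65, Σy² = 299.86, Σxy = 145.46
nΣxy − ΣxΣy = 581.84 − 584.74 = -2.9
nΣx² − (Σx)² = 298.6 − 285.61 = 12.99; nΣy² − (Σy)² = 1199.44 − 1197.16 = 2.28
r = -2.9 / √(12.99 × 2.28) = -2.9 / 5.4422 ≈ -0.533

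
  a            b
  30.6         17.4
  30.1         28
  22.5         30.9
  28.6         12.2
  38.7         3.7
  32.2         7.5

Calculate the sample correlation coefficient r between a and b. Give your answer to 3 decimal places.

n = 6, Σa = 182.7, Σb = 99.7, Σa² = 5701.11, Σb² = 2260.35, Σab = 2804.1
nΣab − ΣaΣb = 16824.6 − 18215.19 = -1390.59
nΣa² − (Σa)² = 34206.66 − 33379.29 = 827.37; nΣb² − (Σb)² = 13562.1 − 9940.09 = 3622.01
r = -1390.59 / √(827.37 × 3622.01) = -1390.59 / 1731.1102 ≈ -0.803

-0.803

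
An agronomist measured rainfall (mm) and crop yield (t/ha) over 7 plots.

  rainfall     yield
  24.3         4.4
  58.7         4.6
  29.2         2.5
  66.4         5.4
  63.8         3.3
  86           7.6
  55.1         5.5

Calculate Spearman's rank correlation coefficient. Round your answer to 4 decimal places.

Rank rainfall: 1, 4, 2, 6, 5, 7, 3
Rank yield: 3, 4, 1, 5, 2, 7, 6
d = rank(rainfall) − rank(yield): -2, 0, 1, 1, 3, 0, -3; Σd² = 24
ρ = 1 − 6Σd² / [n(n²−1)] = 1 − 6×24 / (7×48) = 1 − 144/336 ≈ 0.5714

0.5714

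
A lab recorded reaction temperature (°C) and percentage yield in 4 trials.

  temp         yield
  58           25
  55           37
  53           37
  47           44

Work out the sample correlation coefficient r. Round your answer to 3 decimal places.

-0.916

n = 4, Σx = 213, Σy = 143, Σx² = 11407, Σy² = 5299, Σxy = 7514
nΣxy − ΣxΣy = 30056 − 30459 = -403
nΣx² − (Σx)² = 45628 − 45369 = 259; nΣy² − (Σy)² = 21196 − 20449 = 747
r = -403 / √(259 × 747) = -403 / 439.8557 ≈ -0.916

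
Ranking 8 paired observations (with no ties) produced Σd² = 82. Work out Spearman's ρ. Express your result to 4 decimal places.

ρ = 1 − 6Σd² / [n(n²−1)] = 1 − 6×82 / (8×63)
  = 1 − 492/504 = 1 − 0.97619 ≈ 0.0238

0.0238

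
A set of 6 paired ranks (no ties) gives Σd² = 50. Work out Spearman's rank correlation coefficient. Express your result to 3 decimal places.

ρ = 1 − 6Σd² / [n(n²−1)] = 1 − 6×50 / (6×35)
  = 1 − 300/210 = 1 − 1.4286 ≈ -0.429

-0.429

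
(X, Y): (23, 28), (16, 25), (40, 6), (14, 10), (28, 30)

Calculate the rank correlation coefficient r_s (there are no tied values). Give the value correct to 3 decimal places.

Rank X: 3, 2, 5, 1, 4
Rank Y: 4, 3, 1, 2, 5
d = rank(X) − rank(Y): -1, -1, 4, -1, -1; Σd² = 20
ρ = 1 − 6Σd² / [n(n²−1)] = 1 − 6×20 / (5×24) = 1 − 120/120 ≈ 0.000

0.000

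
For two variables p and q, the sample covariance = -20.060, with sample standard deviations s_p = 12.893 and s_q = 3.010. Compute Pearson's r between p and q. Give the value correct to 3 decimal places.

r = Cov(p,q) / (s_p · s_q) = -20.060 / (12.893 × 3.010)
  = -20.060 / 38.8079 ≈ -0.517

-0.517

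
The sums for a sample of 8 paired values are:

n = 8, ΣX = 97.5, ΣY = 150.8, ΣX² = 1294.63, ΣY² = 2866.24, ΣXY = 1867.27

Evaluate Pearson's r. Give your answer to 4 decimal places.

r = (nΣXY − ΣXΣY) / √[(nΣX² − (ΣX)²)(nΣY² − (ΣY)²)]
Numerator: 8×1867.27 − 97.5×150.8 = 235.16
Denominator: √[(10357.04 − 9506.25)(22929.92 − 22740.64)] = √[850.79 × 189.28] = 401.2948
r = 235.16 / 401.2948 ≈ 0.5860

0.5860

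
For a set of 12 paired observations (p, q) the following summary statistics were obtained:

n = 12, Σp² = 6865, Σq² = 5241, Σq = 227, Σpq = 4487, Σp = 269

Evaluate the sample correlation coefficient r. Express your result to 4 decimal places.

r = (nΣpq − ΣpΣq) / √[(nΣp² − (Σp)²)(nΣq² − (Σq)²)]
Numerator: 12×4487 − 269×227 = -7219
Denominator: √[(82380 − 72361)(62892 − 51529)] = √[10019 × 11363] = 10669.8593
r = -7219 / 10669.8593 ≈ -0.6766

-0.6766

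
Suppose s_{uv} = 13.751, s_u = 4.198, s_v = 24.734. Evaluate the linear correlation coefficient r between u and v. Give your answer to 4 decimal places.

0.1324

r = Cov(u,v) / (s_u · s_v) = 13.751 / (4.198 × 24.734)
  = 13.751 / 103.8333 ≈ 0.1324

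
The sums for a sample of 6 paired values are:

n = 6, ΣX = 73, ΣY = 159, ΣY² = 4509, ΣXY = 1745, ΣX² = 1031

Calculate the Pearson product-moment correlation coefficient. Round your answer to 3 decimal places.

r = (nΣXY − ΣXΣY) / √[(nΣX² − (ΣX)²)(nΣY² − (ΣY)²)]
Numerator: 6×1745 − 73×159 = -1137
Denominator: √[(6186 − 5329)(27054 − 25281)] = √[857 × 1773] = 1232.6642
r = -1137 / 1232.6642 ≈ -0.922

-0.922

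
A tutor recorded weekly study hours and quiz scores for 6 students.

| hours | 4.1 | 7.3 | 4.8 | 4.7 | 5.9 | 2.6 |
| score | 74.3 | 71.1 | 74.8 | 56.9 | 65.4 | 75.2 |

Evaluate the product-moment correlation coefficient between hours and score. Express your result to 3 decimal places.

n = 6, Σx = 29.4, Σy = 417.7, Σx² = 156.8, Σy² = 29340.55, Σxy = 2031.51
nΣxy − ΣxΣy = 12189.06 − 12280.38 = -91.32
nΣx² − (Σx)² = 940.8 − 864.36 = 76.44; nΣy² − (Σy)² = 176043.3 − 174473.29 = 1570.01
r = -91.32 / √(76.44 × 1570.01) = -91.32 / 346.4269 ≈ -0.264

-0.264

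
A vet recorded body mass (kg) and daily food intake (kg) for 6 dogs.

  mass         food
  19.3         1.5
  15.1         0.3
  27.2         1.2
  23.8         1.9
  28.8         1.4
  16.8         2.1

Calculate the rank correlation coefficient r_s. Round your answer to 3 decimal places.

Rank mass: 3, 1, 5, 4, 6, 2
Rank food: 4, 1, 2, 5, 3, 6
d = rank(mass) − rank(food): -1, 0, 3, -1, 3, -4; Σd² = 36
ρ = 1 − 6Σd² / [n(n²−1)] = 1 − 6×36 / (6×35) = 1 − 216/210 ≈ -0.029

-0.029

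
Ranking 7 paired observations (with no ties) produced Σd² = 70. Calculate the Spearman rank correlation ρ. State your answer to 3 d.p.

-0.250

ρ = 1 − 6Σd² / [n(n²−1)] = 1 − 6×70 / (7×48)
  = 1 − 420/336 = 1 − 1.2500 ≈ -0.250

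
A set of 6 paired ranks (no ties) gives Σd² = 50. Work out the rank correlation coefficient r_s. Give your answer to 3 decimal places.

-0.429

ρ = 1 − 6Σd² / [n(n²−1)] = 1 − 6×50 / (6×35)
  = 1 − 300/210 = 1 − 1.4286 ≈ -0.429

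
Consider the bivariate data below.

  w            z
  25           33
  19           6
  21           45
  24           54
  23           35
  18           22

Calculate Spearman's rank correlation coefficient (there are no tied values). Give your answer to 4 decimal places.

Rank w: 6, 2, 3, 5, 4, 1
Rank z: 3, 1, 5, 6, 4, 2
d = rank(w) − rank(z): 3, 1, -2, -1, 0, -1; Σd² = 16
ρ = 1 − 6Σd² / [n(n²−1)] = 1 − 6×16 / (6×35) = 1 − 96/210 ≈ 0.5429

0.5429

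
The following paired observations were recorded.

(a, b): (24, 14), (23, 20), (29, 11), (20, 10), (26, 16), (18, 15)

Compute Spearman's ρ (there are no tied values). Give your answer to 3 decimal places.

Rank a: 4, 3, 6, 2, 5, 1
Rank b: 3, 6, 2, 1, 5, 4
d = rank(a) − rank(b): 1, -3, 4, 1, 0, -3; Σd² = 36
ρ = 1 − 6Σd² / [n(n²−1)] = 1 − 6×36 / (6×35) = 1 − 216/210 ≈ -0.029

-0.029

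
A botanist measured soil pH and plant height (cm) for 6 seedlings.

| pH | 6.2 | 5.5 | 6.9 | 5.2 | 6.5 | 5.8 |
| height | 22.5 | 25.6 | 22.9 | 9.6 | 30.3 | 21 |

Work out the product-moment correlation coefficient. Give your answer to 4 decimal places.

0.6095

n = 6, Σx = 36.1, Σy = 131.9, Σx² = 219.23, Σy² = 3137.27, Σxy = 806.98
nΣxy − ΣxΣy = 4841.88 − 4761.59 = 80.29
nΣx² − (Σx)² = 1315.38 − 1303.21 = 12.17; nΣy² − (Σy)² = 18823.62 − 17397.61 = 1426.01
r = 80.29 / √(12.17 × 1426.01) = 80.29 / 131.7366 ≈ 0.6095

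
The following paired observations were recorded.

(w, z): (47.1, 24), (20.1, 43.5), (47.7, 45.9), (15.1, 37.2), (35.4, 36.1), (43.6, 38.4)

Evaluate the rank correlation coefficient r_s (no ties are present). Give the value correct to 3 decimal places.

0.143

Rank w: 5, 2, 6, 1, 3, 4
Rank z: 1, 5, 6, 3, 2, 4
d = rank(w) − rank(z): 4, -3, 0, -2, 1, 0; Σd² = 30
ρ = 1 − 6Σd² / [n(n²−1)] = 1 − 6×30 / (6×35) = 1 − 180/210 ≈ 0.143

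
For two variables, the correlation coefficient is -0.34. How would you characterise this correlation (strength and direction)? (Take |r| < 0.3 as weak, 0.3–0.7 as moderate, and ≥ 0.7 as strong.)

moderate negative

r = -0.34 < 0 so the relationship is negative.
|r| = 0.34, which falls in the moderate range.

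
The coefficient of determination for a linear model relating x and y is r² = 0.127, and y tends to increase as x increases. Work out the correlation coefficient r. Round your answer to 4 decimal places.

|r| = √0.127 = 0.3564
The association is positive, so r = 0.3564.

0.3564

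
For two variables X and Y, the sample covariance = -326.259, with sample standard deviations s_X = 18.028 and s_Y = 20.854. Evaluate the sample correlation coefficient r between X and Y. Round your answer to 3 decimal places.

-0.868

r = Cov(X,Y) / (s_X · s_Y) = -326.259 / (18.028 × 20.854)
  = -326.259 / 375.9559 ≈ -0.868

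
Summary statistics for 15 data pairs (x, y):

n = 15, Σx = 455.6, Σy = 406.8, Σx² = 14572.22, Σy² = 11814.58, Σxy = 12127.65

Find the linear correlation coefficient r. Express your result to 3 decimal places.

r = (nΣxy − ΣxΣy) / √[(nΣx² − (Σx)²)(nΣy² − (Σy)²)]
Numerator: 15×12127.65 − 455.6×406.8 = -3423.33
Denominator: √[(218583.3 − 207571.36)(177218.7 − 165486.24)] = √[11011.94 × 11732.46] = 11366.4922
r = -3423.33 / 11366.4922 ≈ -0.301

-0.301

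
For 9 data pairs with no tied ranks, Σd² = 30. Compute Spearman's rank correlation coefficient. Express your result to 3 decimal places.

ρ = 1 − 6Σd² / [n(n²−1)] = 1 − 6×30 / (9×80)
  = 1 − 180/720 = 1 − 0.2500 ≈ 0.750

0.750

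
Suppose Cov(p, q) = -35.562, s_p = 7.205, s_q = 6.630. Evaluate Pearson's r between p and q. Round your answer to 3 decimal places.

-0.744

r = Cov(p,q) / (s_p · s_q) = -35.562 / (7.205 × 6.630)
  = -35.562 / 47.7691 ≈ -0.744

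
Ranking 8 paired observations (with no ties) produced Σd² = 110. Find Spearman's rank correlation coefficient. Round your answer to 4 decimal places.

ρ = 1 − 6Σd² / [n(n²−1)] = 1 − 6×110 / (8×63)
  = 1 − 660/504 = 1 − 1.30952 ≈ -0.3095

-0.3095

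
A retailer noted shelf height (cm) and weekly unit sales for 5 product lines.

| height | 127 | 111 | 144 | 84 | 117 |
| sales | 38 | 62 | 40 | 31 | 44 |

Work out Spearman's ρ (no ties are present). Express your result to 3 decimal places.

Rank height: 4, 2, 5, 1, 3
Rank sales: 2, 5, 3, 1, 4
d = rank(height) − rank(sales): 2, -3, 2, 0, -1; Σd² = 18
ρ = 1 − 6Σd² / [n(n²−1)] = 1 − 6×18 / (5×24) = 1 − 108/120 ≈ 0.100

0.100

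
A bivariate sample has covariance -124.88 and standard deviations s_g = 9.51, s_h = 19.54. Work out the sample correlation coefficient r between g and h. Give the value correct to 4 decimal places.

-0.6720

r = Cov(g,h) / (s_g · s_h) = -124.88 / (9.51 × 19.54)
  = -124.88 / 185.8254 ≈ -0.6720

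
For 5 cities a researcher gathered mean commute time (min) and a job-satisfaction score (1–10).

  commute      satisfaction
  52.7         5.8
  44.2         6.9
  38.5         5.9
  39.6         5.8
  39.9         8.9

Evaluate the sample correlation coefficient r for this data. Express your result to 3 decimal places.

-0.277

n = 5, Σx = 214.9, Σy = 33.3, Σx² = 9373.35, Σy² = 228.91, Σxy = 1422.58
nΣxy − ΣxΣy = 7112.9 − 7156.17 = -43.27
nΣx² − (Σx)² = 46866.75 − 46182.01 = 684.74; nΣy² − (Σy)² = 1144.55 − 1108.89 = 35.66
r = -43.27 / √(684.74 × 35.66) = -43.27 / 156.2621 ≈ -0.277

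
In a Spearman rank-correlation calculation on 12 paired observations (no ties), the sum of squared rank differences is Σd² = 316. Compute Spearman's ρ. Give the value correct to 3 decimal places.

ρ = 1 − 6Σd² / [n(n²−1)] = 1 − 6×316 / (12×143)
  = 1 − 1896/1716 = 1 − 1.1049 ≈ -0.105

-0.105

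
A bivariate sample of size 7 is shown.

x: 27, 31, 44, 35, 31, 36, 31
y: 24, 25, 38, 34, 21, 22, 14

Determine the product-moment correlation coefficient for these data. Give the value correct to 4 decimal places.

0.6985

n = 7, Σx = 235, Σy = 178, Σx² = 8069, Σy² = 4922, Σxy = 6162
nΣxy − ΣxΣy = 43134 − 41830 = 1304
nΣx² − (Σx)² = 56483 − 55225 = 1258; nΣy² − (Σy)² = 34454 − 31684 = 2770
r = 1304 / √(1258 × 2770) = 1304 / 1866.7244 ≈ 0.6985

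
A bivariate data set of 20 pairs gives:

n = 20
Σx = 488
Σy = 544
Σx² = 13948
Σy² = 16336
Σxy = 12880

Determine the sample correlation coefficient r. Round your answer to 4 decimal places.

r = (nΣxy − ΣxΣy) / √[(nΣx² − (Σx)²)(nΣy² − (Σy)²)]
Numerator: 20×12880 − 488×544 = -7872
Denominator: √[(278960 − 238144)(326720 − 295936)] = √[40816 × 30784] = 35446.8580
r = -7872 / 35446.8580 ≈ -0.2221

-0.2221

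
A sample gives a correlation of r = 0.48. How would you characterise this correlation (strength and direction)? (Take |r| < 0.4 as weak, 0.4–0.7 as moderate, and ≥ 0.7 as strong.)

moderate positive

r = 0.48 > 0 so the relationship is positive.
|r| = 0.48, which falls in the moderate range.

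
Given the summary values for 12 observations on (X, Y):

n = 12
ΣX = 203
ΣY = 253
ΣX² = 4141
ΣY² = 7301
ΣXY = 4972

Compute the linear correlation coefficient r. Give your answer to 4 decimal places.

r = (nΣXY − ΣXΣY) / √[(nΣX² − (ΣX)²)(nΣY² − (ΣY)²)]
Numerator: 12×4972 − 203×253 = 8305
Denominator: √[(49692 − 41209)(87612 − 64009)] = √[8483 × 23603] = 14150.0618
r = 8305 / 14150.0618 ≈ 0.5869

0.5869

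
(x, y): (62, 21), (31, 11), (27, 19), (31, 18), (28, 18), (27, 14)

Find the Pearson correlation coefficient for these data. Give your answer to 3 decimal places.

n = 6, Σx = 206, Σy = 101, Σx² = 8008, Σy² = 1767, Σxy = 3596
nΣxy − ΣxΣy = 21576 − 20806 = 770
nΣx² − (Σx)² = 48048 − 42436 = 5612; nΣy² − (Σy)² = 10602 − 10201 = 401
r = 770 / √(5612 × 401) = 770 / 1500.1373 ≈ 0.513

0.513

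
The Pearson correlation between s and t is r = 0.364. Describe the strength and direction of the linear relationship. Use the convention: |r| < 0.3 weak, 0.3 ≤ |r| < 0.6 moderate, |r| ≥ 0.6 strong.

r = 0.364 > 0 so the relationship is positive.
|r| = 0.364, which falls in the moderate range.

moderate positive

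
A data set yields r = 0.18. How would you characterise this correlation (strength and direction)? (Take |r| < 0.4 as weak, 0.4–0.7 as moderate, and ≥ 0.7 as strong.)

weak positive

r = 0.18 > 0 so the relationship is positive.
|r| = 0.18, which falls in the weak range.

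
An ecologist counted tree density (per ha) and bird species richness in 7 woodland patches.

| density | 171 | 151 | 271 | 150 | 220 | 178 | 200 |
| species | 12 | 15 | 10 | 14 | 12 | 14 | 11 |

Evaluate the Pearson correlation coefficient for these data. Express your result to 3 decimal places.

-0.851

n = 7, Σx = 1341, Σy = 88, Σx² = 268067, Σy² = 1126, Σxy = 16459
nΣxy − ΣxΣy = 115213 − 118008 = -2795
nΣx² − (Σx)² = 1876469 − 1798281 = 78188; nΣy² − (Σy)² = 7882 − 7744 = 138
r = -2795 / √(78188 × 138) = -2795 / 3284.8050 ≈ -0.851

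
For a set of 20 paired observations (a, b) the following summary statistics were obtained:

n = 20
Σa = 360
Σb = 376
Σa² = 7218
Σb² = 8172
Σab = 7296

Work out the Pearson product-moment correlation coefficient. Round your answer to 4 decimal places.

0.5852

r = (nΣab − ΣaΣb) / √[(nΣa² − (Σa)²)(nΣb² − (Σb)²)]
Numerator: 20×7296 − 360×376 = 10560
Denominator: √[(144360 − 129600)(163440 − 141376)] = √[14760 × 22064] = 18046.1808
r = 10560 / 18046.1808 ≈ 0.5852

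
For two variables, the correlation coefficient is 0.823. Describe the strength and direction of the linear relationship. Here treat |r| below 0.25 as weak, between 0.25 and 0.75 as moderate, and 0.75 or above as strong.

strong positive

r = 0.823 > 0 so the relationship is positive.
|r| = 0.823, which falls in the strong range.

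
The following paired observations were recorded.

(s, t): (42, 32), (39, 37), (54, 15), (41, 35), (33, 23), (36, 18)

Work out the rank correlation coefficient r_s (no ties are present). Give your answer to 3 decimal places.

Rank s: 5, 3, 6, 4, 1, 2
Rank t: 4, 6, 1, 5, 3, 2
d = rank(s) − rank(t): 1, -3, 5, -1, -2, 0; Σd² = 40
ρ = 1 − 6Σd² / [n(n²−1)] = 1 − 6×40 / (6×35) = 1 − 240/210 ≈ -0.143

-0.143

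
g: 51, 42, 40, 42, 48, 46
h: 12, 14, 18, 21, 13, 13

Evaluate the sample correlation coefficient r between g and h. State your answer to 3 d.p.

-0.747

n = 6, Σg = 269, Σh = 91, Σg² = 12149, Σh² = 1443, Σgh = 4024
nΣgh − ΣgΣh = 24144 − 24479 = -335
nΣg² − (Σg)² = 72894 − 72361 = 533; nΣh² − (Σh)² = 8658 − 8281 = 377
r = -335 / √(533 × 377) = -335 / 448.2644 ≈ -0.747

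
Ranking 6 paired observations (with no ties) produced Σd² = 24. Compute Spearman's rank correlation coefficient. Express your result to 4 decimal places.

0.3143

ρ = 1 − 6Σd² / [n(n²−1)] = 1 − 6×24 / (6×35)
  = 1 − 144/210 = 1 − 0.68571 ≈ 0.3143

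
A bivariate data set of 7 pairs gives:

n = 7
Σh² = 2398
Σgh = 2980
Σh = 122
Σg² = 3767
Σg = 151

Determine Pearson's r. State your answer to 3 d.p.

0.936

r = (nΣgh − ΣgΣh) / √[(nΣg² − (Σg)²)(nΣh² − (Σh)²)]
Numerator: 7×2980 − 151×122 = 2438
Denominator: √[(26369 − 22801)(16786 − 14884)] = √[3568 × 1902] = 2605.0597
r = 2438 / 2605.0597 ≈ 0.936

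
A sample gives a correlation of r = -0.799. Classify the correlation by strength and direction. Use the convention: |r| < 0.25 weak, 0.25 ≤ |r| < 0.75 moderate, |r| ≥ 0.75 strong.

strong negative

r = -0.799 < 0 so the relationship is negative.
|r| = 0.799, which falls in the strong range.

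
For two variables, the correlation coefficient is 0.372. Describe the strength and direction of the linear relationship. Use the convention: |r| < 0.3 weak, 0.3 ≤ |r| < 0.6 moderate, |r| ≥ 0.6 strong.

r = 0.372 > 0 so the relationship is positive.
|r| = 0.372, which falls in the moderate range.

moderate positive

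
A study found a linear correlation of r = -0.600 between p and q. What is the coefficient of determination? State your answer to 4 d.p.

r² = (-0.600)² = 0.3600

0.3600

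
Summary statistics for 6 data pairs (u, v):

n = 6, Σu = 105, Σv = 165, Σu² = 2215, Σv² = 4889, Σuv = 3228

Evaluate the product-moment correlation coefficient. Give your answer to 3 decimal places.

r = (nΣuv − ΣuΣv) / √[(nΣu² − (Σu)²)(nΣv² − (Σv)²)]
Numerator: 6×3228 − 105×165 = 2043
Denominator: √[(13290 − 11025)(29334 − 27225)] = √[2265 × 2109] = 2185.6086
r = 2043 / 2185.6086 ≈ 0.935

0.935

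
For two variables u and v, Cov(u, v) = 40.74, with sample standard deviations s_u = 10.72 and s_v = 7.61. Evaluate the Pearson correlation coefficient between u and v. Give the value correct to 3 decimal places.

0.499

r = Cov(u,v) / (s_u · s_v) = 40.74 / (10.72 × 7.61)
  = 40.74 / 81.5792 ≈ 0.499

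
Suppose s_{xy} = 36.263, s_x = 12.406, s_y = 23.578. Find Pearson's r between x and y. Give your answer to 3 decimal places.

r = Cov(x,y) / (s_x · s_y) = 36.263 / (12.406 × 23.578)
  = 36.263 / 292.5087 ≈ 0.124

0.124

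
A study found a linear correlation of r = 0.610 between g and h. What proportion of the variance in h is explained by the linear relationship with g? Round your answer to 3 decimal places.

r² = (0.610)² = 0.372

0.372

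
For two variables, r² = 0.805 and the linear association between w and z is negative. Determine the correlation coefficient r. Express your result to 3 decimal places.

|r| = √0.805 = 0.897
The association is negative, so r = −0.897.

-0.897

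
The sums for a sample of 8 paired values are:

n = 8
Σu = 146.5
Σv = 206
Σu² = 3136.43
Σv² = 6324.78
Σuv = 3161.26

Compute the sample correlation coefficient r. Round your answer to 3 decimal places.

-0.898

r = (nΣuv − ΣuΣv) / √[(nΣu² − (Σu)²)(nΣv² − (Σv)²)]
Numerator: 8×3161.26 − 146.5×206 = -4888.92
Denominator: √[(25091.44 − 21462.25)(50598.24 − 42436)] = √[3629.19 × 8162.24] = 5442.6390
r = -4888.92 / 5442.6390 ≈ -0.898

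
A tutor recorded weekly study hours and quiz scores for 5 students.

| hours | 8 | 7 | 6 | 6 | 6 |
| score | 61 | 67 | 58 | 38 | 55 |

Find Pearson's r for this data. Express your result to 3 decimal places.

n = 5, Σx = 33, Σy = 279, Σx² = 221, Σy² = 16043, Σxy = 1863
nΣxy − ΣxΣy = 9315 − 9207 = 108
nΣx² − (Σx)² = 1105 − 1089 = 16; nΣy² − (Σy)² = 80215 − 77841 = 2374
r = 108 / √(16 × 2374) = 108 / 194.8948 ≈ 0.554

0.554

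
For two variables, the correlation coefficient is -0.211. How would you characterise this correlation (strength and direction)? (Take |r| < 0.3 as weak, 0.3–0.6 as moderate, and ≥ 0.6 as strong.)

weak negative

r = -0.211 < 0 so the relationship is negative.
|r| = 0.211, which falls in the weak range.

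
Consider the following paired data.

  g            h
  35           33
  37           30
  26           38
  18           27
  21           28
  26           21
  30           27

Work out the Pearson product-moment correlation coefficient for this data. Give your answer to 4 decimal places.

0.2626

n = 7, Σg = 193, Σh = 204, Σg² = 5611, Σh² = 6116, Σgh = 5683
nΣgh − ΣgΣh = 39781 − 39372 = 409
nΣg² − (Σg)² = 39277 − 37249 = 2028; nΣh² − (Σh)² = 42812 − 41616 = 1196
r = 409 / √(2028 × 1196) = 409 / 1557.3978 ≈ 0.2626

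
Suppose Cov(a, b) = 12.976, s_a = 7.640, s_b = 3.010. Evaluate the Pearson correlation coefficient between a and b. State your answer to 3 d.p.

0.564

r = Cov(a,b) / (s_a · s_b) = 12.976 / (7.640 × 3.010)
  = 12.976 / 22.9964 ≈ 0.564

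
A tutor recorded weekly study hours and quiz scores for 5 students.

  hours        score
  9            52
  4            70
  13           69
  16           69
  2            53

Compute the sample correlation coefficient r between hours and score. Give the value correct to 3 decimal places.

0.462

n = 5, Σx = 44, Σy = 313, Σx² = 526, Σy² = 19935, Σxy = 2855
nΣxy − ΣxΣy = 14275 − 13772 = 503
nΣx² − (Σx)² = 2630 − 1936 = 694; nΣy² − (Σy)² = 99675 − 97969 = 1706
r = 503 / √(694 × 1706) = 503 / 1088.1011 ≈ 0.462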